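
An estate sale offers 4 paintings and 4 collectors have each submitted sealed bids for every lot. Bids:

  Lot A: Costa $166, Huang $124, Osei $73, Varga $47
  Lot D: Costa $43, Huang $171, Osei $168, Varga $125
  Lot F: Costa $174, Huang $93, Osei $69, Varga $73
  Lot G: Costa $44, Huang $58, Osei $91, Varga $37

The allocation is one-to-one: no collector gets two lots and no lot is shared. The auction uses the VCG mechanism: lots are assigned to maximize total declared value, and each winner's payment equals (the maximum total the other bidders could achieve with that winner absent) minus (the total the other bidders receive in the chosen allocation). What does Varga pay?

Varga pays $77.

Efficient allocation: Costa→Lot F ($174), Huang→Lot A ($124), Osei→Lot G ($91), Varga→Lot D ($125); total welfare W = $514.
Varga receives Lot D at value $125, so the others get W − 125 = $389.
Without Varga: best allocation of the remaining 3 bidders over all 4 lots is Costa→Lot F ($174), Huang→Lot A ($124), Osei→Lot D ($168), total $466.
VCG payment = (others' best without Varga) − (others' welfare with Varga) = 466 − 389 = $77.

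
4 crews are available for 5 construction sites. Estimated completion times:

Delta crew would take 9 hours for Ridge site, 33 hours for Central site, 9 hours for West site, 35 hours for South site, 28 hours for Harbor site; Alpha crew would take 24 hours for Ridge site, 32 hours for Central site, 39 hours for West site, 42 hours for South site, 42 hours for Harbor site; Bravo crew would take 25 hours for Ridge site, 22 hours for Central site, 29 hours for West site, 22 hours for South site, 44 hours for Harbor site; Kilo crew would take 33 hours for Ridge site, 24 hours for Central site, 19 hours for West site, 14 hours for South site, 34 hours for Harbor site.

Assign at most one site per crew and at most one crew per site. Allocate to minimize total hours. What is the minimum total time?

This is the linear assignment problem.
Optimal: Delta crew→West site (9 hours), Alpha crew→Ridge site (24 hours), Bravo crew→Central site (22 hours), Kilo crew→South site (14 hours) — total 9+24+22+14 = 69 hours.
Row-greedy (each crew in turn takes its cheapest remaining site) gives 82 hours, worse by 13.
Swapping Bravo crew↔Alpha crew (Bravo crew→Ridge site 25 hours, Alpha crew→Central site 32 hours) adds 11.
No other one-to-one assignment undercuts 69 hours.

Minimum total: 69 hours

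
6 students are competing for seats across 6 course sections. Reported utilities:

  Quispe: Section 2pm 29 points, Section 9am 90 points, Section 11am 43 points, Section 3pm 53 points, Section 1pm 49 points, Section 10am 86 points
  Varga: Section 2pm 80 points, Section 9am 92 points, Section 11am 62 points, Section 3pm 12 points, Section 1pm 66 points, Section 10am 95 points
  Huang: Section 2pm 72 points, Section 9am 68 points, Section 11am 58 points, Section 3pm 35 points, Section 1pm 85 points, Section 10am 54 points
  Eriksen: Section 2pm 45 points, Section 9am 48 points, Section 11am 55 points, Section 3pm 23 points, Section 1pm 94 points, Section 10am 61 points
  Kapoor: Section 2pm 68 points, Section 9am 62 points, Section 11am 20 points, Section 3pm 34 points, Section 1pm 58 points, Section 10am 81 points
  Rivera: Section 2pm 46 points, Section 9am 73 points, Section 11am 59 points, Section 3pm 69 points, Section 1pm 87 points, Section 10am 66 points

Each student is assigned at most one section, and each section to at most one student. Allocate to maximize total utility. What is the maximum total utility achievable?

Maximum total: 474 points

Optimal: Quispe→Section 9am (90 points), Varga→Section 10am (95 points), Huang→Section 11am (58 points), Eriksen→Section 1pm (94 points), Kapoor→Section 2pm (68 points), Rivera→Section 3pm (69 points) — total 90+95+58+94+68+69 = 474 points.
Row-greedy (each student in turn takes its best remaining section) gives 462 points, worse by 12.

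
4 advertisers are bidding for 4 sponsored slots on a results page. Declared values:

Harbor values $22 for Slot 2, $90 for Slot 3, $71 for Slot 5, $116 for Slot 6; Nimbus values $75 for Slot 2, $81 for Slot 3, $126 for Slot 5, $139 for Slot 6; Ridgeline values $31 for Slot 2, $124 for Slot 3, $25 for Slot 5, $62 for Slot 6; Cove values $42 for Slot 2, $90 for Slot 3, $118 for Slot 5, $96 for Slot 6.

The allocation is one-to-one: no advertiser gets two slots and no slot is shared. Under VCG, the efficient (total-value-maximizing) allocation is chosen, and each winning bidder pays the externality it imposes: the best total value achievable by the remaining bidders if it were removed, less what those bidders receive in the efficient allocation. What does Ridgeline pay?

Efficient allocation: Harbor→Slot 6 ($116), Nimbus→Slot 2 ($75), Ridgeline→Slot 3 ($124), Cove→Slot 5 ($118); total welfare W = $433.
Ridgeline receives Slot 3 at value $124, so the others get W − 124 = $309.
Without Ridgeline: best allocation of the remaining 3 bidders over all 4 slots is Harbor→Slot 3 ($90), Nimbus→Slot 6 ($139), Cove→Slot 5 ($118), total $347.
VCG payment = (others' best without Ridgeline) − (others' welfare with Ridgeline) = 347 − 309 = $38.

Ridgeline pays $38.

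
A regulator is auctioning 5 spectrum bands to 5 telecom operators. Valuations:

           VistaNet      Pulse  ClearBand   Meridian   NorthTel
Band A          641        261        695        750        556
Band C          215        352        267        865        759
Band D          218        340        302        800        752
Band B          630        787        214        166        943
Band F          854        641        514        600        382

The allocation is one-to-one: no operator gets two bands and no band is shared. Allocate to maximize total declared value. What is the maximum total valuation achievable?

Max total: $3953M

Optimal: VistaNet→Band F ($854M), Pulse→Band B ($787M), ClearBand→Band A ($695M), Meridian→Band C ($865M), NorthTel→Band D ($752M) — total 854+787+695+865+752 = $3953M.
Max-entry greedy (repeatedly take the single best remaining cell) gives $3697M, worse by 256.
Next-best assignment: VistaNet→Band F, Pulse→Band B, ClearBand→Band A, Meridian→Band D, NorthTel→Band C = $3895M.
Swapping NorthTel↔ClearBand (NorthTel→Band A $556M, ClearBand→Band D $302M) loses 589.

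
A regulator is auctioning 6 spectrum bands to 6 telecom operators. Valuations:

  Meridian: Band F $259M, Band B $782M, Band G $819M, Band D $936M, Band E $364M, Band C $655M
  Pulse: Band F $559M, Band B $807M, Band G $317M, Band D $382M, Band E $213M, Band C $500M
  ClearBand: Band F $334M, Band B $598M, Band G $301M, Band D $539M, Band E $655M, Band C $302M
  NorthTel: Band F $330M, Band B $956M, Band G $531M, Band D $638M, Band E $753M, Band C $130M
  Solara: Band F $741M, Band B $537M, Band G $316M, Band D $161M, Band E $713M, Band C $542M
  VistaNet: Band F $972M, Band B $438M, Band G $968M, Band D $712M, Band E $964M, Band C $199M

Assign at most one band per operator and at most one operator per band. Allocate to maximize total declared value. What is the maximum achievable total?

Maximum total: $4756M

This is the linear assignment problem.
Optimal: Meridian→Band D ($936M), Pulse→Band C ($500M), ClearBand→Band E ($655M), NorthTel→Band B ($956M), Solara→Band F ($741M), VistaNet→Band G ($968M) — total 936+500+655+956+741+968 = $4756M.
Row-greedy (each operator in turn takes its best remaining band) gives $3869M, worse by 887.
Next-best assignment: Meridian→Band D, Pulse→Band F, ClearBand→Band E, NorthTel→Band B, Solara→Band C, VistaNet→Band G = $4616M.
Checked against all permutations: $4756M is optimal.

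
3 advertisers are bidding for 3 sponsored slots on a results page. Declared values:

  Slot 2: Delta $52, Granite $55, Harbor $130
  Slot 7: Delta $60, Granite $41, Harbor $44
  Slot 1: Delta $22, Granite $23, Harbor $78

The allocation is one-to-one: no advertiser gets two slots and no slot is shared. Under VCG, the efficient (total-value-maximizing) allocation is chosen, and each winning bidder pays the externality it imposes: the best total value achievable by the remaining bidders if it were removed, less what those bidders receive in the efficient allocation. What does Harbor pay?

Harbor pays $32.

Efficient allocation: Delta→Slot 7 ($60), Granite→Slot 1 ($23), Harbor→Slot 2 ($130); total welfare W = $213.
Harbor receives Slot 2 at value $130, so the others get W − 130 = $83.
Without Harbor: best allocation of the remaining 2 bidders over all 3 slots is Delta→Slot 7 ($60), Granite→Slot 2 ($55), total $115.
VCG payment = (others' best without Harbor) − (others' welfare with Harbor) = 115 − 83 = $32.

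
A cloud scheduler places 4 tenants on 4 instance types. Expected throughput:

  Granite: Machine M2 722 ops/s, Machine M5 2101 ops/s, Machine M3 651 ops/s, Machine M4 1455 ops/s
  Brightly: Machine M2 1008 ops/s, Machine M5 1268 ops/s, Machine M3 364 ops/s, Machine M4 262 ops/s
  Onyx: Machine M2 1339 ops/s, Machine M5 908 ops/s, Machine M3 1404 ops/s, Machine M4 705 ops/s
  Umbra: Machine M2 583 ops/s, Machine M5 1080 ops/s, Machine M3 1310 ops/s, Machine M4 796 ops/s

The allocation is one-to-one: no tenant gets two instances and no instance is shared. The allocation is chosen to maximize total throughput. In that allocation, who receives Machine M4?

Granite receives Machine M4.

This is a one-to-one assignment (maximum-weight bipartite matching).
Optimal: Granite→Machine M4 (1455 ops/s), Brightly→Machine M5 (1268 ops/s), Onyx→Machine M2 (1339 ops/s), Umbra→Machine M3 (1310 ops/s) — total 1455+1268+1339+1310 = 5372 ops/s.
Column-greedy (each instance in turn goes to its best remaining tenant) gives 5012 ops/s, worse by 360.
Next-best assignment: Granite→Machine M5, Brightly→Machine M2, Onyx→Machine M3, Umbra→Machine M4 = 5309 ops/s.
Every other assignment is strictly worse.
Granite's own top instance is Machine M5 (2101 ops/s), but forcing Granite→Machine M5 and reassigning the rest optimally gives only 5309 ops/s — worse by 63.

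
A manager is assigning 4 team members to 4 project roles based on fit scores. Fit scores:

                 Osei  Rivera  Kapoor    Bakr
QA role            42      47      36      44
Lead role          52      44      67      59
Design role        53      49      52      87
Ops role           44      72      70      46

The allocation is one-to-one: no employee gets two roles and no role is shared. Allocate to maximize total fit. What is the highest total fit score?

Treat this as an assignment problem: match each employee to one role.
Optimal: Osei→QA role (42 pts), Rivera→Ops role (72 pts), Kapoor→Lead role (67 pts), Bakr→Design role (87 pts) — total 42+72+67+87 = 268 pts.
Row-greedy (each employee in turn takes its best remaining role) gives 236 pts, worse by 32.
Swapping Osei↔Rivera (Osei→Ops role 44 pts, Rivera→QA role 47 pts) loses 23.

Max total: 268 pts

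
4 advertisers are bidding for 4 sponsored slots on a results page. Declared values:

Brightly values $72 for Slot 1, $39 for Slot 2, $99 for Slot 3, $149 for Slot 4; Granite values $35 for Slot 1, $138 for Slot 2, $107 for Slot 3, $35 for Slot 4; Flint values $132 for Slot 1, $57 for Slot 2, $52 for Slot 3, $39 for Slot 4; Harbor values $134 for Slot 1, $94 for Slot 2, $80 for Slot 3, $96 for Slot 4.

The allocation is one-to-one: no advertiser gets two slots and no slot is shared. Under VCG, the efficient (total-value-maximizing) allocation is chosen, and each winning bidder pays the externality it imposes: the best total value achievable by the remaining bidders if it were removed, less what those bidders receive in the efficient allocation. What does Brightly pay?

Efficient allocation: Brightly→Slot 4 ($149), Granite→Slot 2 ($138), Flint→Slot 1 ($132), Harbor→Slot 3 ($80); total welfare W = $499.
Brightly receives Slot 4 at value $149, so the others get W − 149 = $350.
Without Brightly: best allocation of the remaining 3 bidders over all 4 slots is Granite→Slot 2 ($138), Flint→Slot 1 ($132), Harbor→Slot 4 ($96), total $366.
VCG payment = (others' best without Brightly) − (others' welfare with Brightly) = 366 − 350 = $16.

Brightly pays $16.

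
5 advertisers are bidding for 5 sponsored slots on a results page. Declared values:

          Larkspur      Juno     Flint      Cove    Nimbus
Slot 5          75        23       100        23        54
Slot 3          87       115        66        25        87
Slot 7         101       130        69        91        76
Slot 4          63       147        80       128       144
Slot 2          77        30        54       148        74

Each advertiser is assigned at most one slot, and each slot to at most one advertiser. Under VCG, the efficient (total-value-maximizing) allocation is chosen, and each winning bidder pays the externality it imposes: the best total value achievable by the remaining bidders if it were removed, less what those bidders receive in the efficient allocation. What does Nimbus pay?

Nimbus pays $31.

Efficient allocation: Larkspur→Slot 3 ($87), Juno→Slot 7 ($130), Flint→Slot 5 ($100), Cove→Slot 2 ($148), Nimbus→Slot 4 ($144); total welfare W = $609.
Nimbus receives Slot 4 at value $144, so the others get W − 144 = $465.
Without Nimbus: best allocation of the remaining 4 bidders over all 5 slots is Larkspur→Slot 7 ($101), Juno→Slot 4 ($147), Flint→Slot 5 ($100), Cove→Slot 2 ($148), total $496.
VCG payment = (others' best without Nimbus) − (others' welfare with Nimbus) = 496 − 465 = $31.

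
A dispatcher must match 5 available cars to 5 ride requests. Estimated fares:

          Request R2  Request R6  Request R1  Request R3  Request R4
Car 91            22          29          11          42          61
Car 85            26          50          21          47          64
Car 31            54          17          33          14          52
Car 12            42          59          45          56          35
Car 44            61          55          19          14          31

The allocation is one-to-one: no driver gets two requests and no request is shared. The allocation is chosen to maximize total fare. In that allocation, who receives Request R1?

Car 12 receives Request R1.

This is the linear assignment problem.
Optimal: Car 91→Request R4 ($61), Car 85→Request R3 ($47), Car 31→Request R2 ($54), Car 12→Request R1 ($45), Car 44→Request R6 ($55) — total 61+47+54+45+55 = $262.
Row-greedy (each driver in turn takes its best remaining request) gives $240, worse by 22.
Next-best assignment: Car 91→Request R4, Car 85→Request R6, Car 31→Request R1, Car 12→Request R3, Car 44→Request R2 = $261.
Checked against all permutations: $262 is optimal.
Car 12's own top request is Request R6 ($59), but forcing Car 12→Request R6 and reassigning the rest optimally gives only $261 — worse by 1.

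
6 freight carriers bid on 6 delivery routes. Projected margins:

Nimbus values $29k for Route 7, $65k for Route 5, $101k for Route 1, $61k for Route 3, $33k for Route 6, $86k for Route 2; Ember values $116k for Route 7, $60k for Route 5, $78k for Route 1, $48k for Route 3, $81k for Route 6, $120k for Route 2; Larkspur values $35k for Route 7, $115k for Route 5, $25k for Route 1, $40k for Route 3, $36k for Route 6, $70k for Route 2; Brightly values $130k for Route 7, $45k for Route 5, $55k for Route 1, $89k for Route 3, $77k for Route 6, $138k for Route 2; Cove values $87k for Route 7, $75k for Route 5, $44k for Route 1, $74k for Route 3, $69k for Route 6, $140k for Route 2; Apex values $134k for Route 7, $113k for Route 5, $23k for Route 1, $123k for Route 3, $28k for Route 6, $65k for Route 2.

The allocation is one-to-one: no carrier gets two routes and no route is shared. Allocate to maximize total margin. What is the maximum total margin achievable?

Max total: $690k

Optimal: Nimbus→Route 1 ($101k), Ember→Route 6 ($81k), Larkspur→Route 5 ($115k), Brightly→Route 7 ($130k), Cove→Route 2 ($140k), Apex→Route 3 ($123k) — total 101+81+115+130+140+123 = $690k.
Max-entry greedy (repeatedly take the single best remaining cell) gives $660k, worse by 30.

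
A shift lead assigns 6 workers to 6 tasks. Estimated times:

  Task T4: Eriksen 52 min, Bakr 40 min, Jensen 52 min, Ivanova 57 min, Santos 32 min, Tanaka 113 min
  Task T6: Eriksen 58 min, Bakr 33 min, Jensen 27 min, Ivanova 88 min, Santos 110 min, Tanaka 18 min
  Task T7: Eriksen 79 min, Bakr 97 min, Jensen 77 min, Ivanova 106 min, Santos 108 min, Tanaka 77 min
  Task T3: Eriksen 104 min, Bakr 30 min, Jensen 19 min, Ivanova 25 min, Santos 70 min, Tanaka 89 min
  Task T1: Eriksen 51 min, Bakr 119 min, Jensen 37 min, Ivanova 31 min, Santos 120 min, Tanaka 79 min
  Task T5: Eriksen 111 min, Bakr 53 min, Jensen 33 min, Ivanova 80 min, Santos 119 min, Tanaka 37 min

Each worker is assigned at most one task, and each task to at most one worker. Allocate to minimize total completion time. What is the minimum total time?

Optimal: Eriksen→Task T7 (79 min), Bakr→Task T3 (30 min), Jensen→Task T5 (33 min), Ivanova→Task T1 (31 min), Santos→Task T4 (32 min), Tanaka→Task T6 (18 min) — total 79+30+33+31+32+18 = 223 min.
Row-greedy (each worker in turn takes its cheapest remaining task) gives 310 min, worse by 87.

Minimum total: 223 min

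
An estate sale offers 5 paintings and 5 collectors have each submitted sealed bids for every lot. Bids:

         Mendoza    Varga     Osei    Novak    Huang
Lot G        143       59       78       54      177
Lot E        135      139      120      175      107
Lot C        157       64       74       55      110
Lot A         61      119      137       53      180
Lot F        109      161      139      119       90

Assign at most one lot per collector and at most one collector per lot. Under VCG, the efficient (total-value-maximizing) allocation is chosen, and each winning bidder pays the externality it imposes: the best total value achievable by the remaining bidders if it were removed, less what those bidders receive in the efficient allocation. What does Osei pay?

Osei pays $3.

Efficient allocation: Mendoza→Lot C ($157), Varga→Lot F ($161), Osei→Lot A ($137), Novak→Lot E ($175), Huang→Lot G ($177); total welfare W = $807.
Osei receives Lot A at value $137, so the others get W − 137 = $670.
Without Osei: best allocation of the remaining 4 bidders over all 5 lots is Mendoza→Lot C ($157), Varga→Lot F ($161), Novak→Lot E ($175), Huang→Lot A ($180), total $673.
VCG payment = (others' best without Osei) − (others' welfare with Osei) = 673 − 670 = $3.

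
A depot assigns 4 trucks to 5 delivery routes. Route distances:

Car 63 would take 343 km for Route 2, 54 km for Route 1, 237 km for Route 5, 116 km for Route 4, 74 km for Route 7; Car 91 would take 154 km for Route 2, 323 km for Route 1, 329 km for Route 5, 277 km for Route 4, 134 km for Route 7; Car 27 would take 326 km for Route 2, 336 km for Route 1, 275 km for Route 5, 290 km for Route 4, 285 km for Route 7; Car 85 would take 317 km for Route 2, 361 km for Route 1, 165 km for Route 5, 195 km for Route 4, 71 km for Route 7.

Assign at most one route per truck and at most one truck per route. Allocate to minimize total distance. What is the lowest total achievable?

Treat this as an assignment problem: match each truck to one route.
Optimal: Car 63→Route 1 (54 km), Car 91→Route 2 (154 km), Car 27→Route 5 (275 km), Car 85→Route 7 (71 km) — total 54+154+275+71 = 554 km.
Column-greedy (each route in turn goes to its cheapest remaining truck) gives 663 km, worse by 109.
Swapping Car 85↔Car 27 (Car 85→Route 5 165 km, Car 27→Route 7 285 km) adds 104.
Every other assignment is strictly worse.

Minimum total: 554 km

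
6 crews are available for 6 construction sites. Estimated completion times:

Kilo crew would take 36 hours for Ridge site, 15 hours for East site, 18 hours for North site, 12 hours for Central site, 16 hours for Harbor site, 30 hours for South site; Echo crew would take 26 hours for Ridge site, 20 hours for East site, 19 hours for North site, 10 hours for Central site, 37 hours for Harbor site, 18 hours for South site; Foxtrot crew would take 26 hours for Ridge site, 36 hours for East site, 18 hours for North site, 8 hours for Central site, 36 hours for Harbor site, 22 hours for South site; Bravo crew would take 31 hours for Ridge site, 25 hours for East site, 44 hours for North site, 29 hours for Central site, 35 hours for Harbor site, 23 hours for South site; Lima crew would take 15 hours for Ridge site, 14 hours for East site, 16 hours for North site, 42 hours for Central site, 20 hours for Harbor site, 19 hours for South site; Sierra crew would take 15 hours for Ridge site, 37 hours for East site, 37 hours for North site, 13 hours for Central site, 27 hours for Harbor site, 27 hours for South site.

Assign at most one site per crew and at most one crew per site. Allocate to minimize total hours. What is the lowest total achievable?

Optimal: Kilo crew→Harbor site (16 hours), Echo crew→North site (19 hours), Foxtrot crew→Central site (8 hours), Bravo crew→South site (23 hours), Lima crew→East site (14 hours), Sierra crew→Ridge site (15 hours) — total 16+19+8+23+14+15 = 95 hours.
Column-greedy (each site in turn goes to its cheapest remaining crew) gives 108 hours, worse by 13.

Minimum total: 95 hours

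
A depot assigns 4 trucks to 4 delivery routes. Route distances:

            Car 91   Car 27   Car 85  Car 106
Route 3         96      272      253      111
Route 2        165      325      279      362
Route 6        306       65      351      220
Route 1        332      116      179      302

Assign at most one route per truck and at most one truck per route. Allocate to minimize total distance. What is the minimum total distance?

Optimal: Car 91→Route 2 (165 km), Car 27→Route 6 (65 km), Car 85→Route 1 (179 km), Car 106→Route 3 (111 km) — total 165+65+179+111 = 520 km.
Row-greedy (each truck in turn takes its cheapest remaining route) gives 702 km, worse by 182.
Swapping Car 91↔Car 106 (Car 91→Route 3 96 km, Car 106→Route 2 362 km) adds 182.
No other one-to-one assignment undercuts 520 km.

Min total: 520 km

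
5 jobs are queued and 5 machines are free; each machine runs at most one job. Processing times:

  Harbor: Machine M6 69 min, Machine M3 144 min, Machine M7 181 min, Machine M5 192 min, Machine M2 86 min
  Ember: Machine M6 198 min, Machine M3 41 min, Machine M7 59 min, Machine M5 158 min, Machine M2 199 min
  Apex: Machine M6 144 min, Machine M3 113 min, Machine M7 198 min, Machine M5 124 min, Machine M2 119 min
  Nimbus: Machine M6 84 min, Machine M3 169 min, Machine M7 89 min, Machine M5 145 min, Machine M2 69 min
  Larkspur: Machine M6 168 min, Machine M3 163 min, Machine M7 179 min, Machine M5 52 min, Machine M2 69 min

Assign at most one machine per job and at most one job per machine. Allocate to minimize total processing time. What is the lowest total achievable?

Optimal: Harbor→Machine M6 (69 min), Ember→Machine M7 (59 min), Apex→Machine M3 (113 min), Nimbus→Machine M2 (69 min), Larkspur→Machine M5 (52 min) — total 69+59+113+69+52 = 362 min.
Column-greedy (each machine in turn goes to its cheapest remaining job) gives 370 min, worse by 8.
Swapping Nimbus↔Larkspur (Nimbus→Machine M5 145 min, Larkspur→Machine M2 69 min) adds 93.

Minimum total: 362 min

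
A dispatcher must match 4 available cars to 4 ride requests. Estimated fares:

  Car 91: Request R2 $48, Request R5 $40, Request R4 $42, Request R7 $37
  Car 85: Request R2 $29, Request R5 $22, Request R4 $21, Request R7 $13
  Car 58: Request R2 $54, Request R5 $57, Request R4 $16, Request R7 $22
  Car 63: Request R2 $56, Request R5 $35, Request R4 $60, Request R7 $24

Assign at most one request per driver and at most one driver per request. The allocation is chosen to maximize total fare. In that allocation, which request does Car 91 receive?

Car 91 receives Request R7.

Treat this as an assignment problem: match each driver to one request.
Optimal: Car 91→Request R7 ($37), Car 85→Request R2 ($29), Car 58→Request R5 ($57), Car 63→Request R4 ($60) — total 37+29+57+60 = $183.
Column-greedy (each request in turn goes to its best remaining driver) gives $168, worse by 15.
Swapping Car 63↔Car 91 (Car 63→Request R7 $24, Car 91→Request R4 $42) loses 31.
Car 91's own top request is Request R2 ($48), but forcing Car 91→Request R2 and reassigning the rest optimally gives only $178 — worse by 5.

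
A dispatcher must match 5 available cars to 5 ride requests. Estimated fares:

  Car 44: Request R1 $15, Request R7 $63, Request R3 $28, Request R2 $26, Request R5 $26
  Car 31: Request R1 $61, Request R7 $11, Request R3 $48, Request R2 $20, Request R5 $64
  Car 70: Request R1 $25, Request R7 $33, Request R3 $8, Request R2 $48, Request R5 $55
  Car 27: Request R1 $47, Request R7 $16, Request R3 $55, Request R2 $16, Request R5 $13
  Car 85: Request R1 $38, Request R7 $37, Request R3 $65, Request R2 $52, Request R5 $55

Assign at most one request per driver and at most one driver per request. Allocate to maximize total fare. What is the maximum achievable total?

Max total: $287

Optimal: Car 44→Request R7 ($63), Car 31→Request R5 ($64), Car 70→Request R2 ($48), Car 27→Request R1 ($47), Car 85→Request R3 ($65) — total 63+64+48+47+65 = $287.
Every other assignment is strictly worse.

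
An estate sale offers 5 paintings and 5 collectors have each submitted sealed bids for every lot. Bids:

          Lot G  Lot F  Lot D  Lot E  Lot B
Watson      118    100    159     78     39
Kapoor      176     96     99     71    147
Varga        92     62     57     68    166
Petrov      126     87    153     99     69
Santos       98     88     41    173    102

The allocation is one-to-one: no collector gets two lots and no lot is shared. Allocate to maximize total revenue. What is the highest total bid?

This is the linear assignment problem.
Optimal: Watson→Lot F ($100), Kapoor→Lot G ($176), Varga→Lot B ($166), Petrov→Lot D ($153), Santos→Lot E ($173) — total 100+176+166+153+173 = $768.
Swapping Watson↔Varga (Watson→Lot B $39, Varga→Lot F $62) loses 165.
Every other assignment is strictly worse.

Max total: $768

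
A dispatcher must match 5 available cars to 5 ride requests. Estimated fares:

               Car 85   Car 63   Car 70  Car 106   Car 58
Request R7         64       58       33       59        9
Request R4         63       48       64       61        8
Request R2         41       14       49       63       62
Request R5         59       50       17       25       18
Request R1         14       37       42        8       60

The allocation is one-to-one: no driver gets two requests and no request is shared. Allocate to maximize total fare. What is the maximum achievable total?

Maximum total: $304

Treat this as an assignment problem: match each driver to one request.
Optimal: Car 85→Request R5 ($59), Car 63→Request R7 ($58), Car 70→Request R4 ($64), Car 106→Request R2 ($63), Car 58→Request R1 ($60) — total 59+58+64+63+60 = $304.
Column-greedy (each request in turn goes to its best remaining driver) gives $301, worse by 3.
Swapping Car 63↔Car 85 (Car 63→Request R5 $50, Car 85→Request R7 $64) loses 3.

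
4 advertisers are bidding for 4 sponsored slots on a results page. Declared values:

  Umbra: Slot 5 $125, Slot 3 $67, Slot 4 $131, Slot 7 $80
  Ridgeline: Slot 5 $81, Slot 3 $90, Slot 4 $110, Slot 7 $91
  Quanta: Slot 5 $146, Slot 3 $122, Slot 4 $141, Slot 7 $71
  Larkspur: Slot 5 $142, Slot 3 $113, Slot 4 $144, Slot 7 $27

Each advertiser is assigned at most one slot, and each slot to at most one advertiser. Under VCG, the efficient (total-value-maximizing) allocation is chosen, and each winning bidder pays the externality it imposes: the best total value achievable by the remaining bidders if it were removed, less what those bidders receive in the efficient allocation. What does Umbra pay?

Efficient allocation: Umbra→Slot 4 ($131), Ridgeline→Slot 7 ($91), Quanta→Slot 3 ($122), Larkspur→Slot 5 ($142); total welfare W = $486.
Umbra receives Slot 4 at value $131, so the others get W − 131 = $355.
Without Umbra: best allocation of the remaining 3 bidders over all 4 slots is Ridgeline→Slot 7 ($91), Quanta→Slot 5 ($146), Larkspur→Slot 4 ($144), total $381.
VCG payment = (others' best without Umbra) − (others' welfare with Umbra) = 381 − 355 = $26.

Umbra pays $26.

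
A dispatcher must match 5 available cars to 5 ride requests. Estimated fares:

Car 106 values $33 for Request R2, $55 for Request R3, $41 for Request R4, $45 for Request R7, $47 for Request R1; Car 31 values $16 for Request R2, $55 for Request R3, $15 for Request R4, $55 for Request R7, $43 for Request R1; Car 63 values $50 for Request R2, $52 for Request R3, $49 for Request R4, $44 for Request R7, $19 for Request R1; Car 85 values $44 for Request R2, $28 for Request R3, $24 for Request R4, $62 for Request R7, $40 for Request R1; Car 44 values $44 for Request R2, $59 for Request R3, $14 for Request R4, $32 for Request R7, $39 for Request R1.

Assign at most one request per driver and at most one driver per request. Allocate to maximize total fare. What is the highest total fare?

Treat this as an assignment problem: match each driver to one request.
Optimal: Car 106→Request R1 ($47), Car 31→Request R3 ($55), Car 63→Request R4 ($49), Car 85→Request R7 ($62), Car 44→Request R2 ($44) — total 47+55+49+62+44 = $257.
Max-entry greedy (repeatedly take the single best remaining cell) gives $233, worse by 24.
Next-best assignment: Car 106→Request R4, Car 31→Request R1, Car 63→Request R2, Car 85→Request R7, Car 44→Request R3 = $255.
Swapping Car 106↔Car 31 (Car 106→Request R3 $55, Car 31→Request R1 $43) loses 4.

Maximum total: $257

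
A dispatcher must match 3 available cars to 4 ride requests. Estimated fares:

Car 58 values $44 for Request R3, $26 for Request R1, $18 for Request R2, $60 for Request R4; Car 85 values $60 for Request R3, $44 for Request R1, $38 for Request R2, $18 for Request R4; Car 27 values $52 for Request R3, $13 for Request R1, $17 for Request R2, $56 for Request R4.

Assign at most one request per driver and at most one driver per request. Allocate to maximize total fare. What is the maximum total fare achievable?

Optimal: Car 58→Request R4 ($60), Car 85→Request R1 ($44), Car 27→Request R3 ($52) — total 60+44+52 = $156.
Column-greedy (each request in turn goes to its best remaining driver) gives $103, worse by 53.
Swapping Car 27↔Car 58 (Car 27→Request R4 $56, Car 58→Request R3 $44) loses 12.

Maximum total: $156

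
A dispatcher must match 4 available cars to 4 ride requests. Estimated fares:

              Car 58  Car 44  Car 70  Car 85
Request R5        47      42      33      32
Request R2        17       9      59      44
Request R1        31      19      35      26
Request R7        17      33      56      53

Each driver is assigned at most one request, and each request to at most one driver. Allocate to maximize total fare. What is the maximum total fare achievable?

Max total: $185

This is the linear assignment problem.
Optimal: Car 58→Request R1 ($31), Car 44→Request R5 ($42), Car 70→Request R2 ($59), Car 85→Request R7 ($53) — total 31+42+59+53 = $185.
Column-greedy (each request in turn goes to its best remaining driver) gives $165, worse by 20.
Next-best assignment: Car 58→Request R5, Car 44→Request R1, Car 70→Request R2, Car 85→Request R7 = $178.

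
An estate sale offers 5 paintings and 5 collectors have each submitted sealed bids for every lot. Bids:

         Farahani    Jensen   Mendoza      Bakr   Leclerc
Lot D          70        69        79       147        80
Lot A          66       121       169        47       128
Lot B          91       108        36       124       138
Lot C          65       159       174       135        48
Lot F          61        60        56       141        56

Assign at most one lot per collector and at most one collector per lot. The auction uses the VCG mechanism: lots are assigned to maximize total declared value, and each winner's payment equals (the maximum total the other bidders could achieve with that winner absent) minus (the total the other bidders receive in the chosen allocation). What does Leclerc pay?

Efficient allocation: Farahani→Lot D ($70), Jensen→Lot C ($159), Mendoza→Lot A ($169), Bakr→Lot F ($141), Leclerc→Lot B ($138); total welfare W = $677.
Leclerc receives Lot B at value $138, so the others get W − 138 = $539.
Without Leclerc: best allocation of the remaining 4 bidders over all 5 lots is Farahani→Lot B ($91), Jensen→Lot C ($159), Mendoza→Lot A ($169), Bakr→Lot D ($147), total $566.
VCG payment = (others' best without Leclerc) − (others' welfare with Leclerc) = 566 − 539 = $27.

Leclerc pays $27.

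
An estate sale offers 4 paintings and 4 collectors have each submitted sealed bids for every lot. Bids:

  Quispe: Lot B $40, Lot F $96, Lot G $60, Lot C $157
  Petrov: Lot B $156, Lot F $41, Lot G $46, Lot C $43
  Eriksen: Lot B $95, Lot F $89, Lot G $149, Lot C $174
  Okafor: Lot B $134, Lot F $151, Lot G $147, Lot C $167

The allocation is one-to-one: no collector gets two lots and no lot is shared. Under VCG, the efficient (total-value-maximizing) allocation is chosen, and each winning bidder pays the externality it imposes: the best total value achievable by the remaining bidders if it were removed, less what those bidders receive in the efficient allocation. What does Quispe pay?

Quispe pays $25.

Efficient allocation: Quispe→Lot C ($157), Petrov→Lot B ($156), Eriksen→Lot G ($149), Okafor→Lot F ($151); total welfare W = $613.
Quispe receives Lot C at value $157, so the others get W − 157 = $456.
Without Quispe: best allocation of the remaining 3 bidders over all 4 lots is Petrov→Lot B ($156), Eriksen→Lot C ($174), Okafor→Lot F ($151), total $481.
VCG payment = (others' best without Quispe) − (others' welfare with Quispe) = 481 − 456 = $25.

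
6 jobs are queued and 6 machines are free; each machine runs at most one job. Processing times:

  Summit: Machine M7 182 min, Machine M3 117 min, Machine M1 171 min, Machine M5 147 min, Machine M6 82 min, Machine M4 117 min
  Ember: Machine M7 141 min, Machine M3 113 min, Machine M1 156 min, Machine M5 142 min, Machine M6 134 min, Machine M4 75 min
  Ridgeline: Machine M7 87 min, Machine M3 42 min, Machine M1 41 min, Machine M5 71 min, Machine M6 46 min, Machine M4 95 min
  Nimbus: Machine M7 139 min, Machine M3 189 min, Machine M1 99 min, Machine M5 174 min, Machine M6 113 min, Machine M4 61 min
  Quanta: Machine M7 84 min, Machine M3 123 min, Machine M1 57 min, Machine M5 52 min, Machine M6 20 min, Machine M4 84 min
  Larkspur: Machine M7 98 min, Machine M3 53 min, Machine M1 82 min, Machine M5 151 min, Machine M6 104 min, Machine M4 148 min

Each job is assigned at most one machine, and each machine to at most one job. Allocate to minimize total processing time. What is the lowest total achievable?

Minimum total: 430 min

Optimal: Summit→Machine M6 (82 min), Ember→Machine M7 (141 min), Ridgeline→Machine M1 (41 min), Nimbus→Machine M4 (61 min), Quanta→Machine M5 (52 min), Larkspur→Machine M3 (53 min) — total 82+141+41+61+52+53 = 430 min.
Column-greedy (each machine in turn goes to its cheapest remaining job) gives 493 min, worse by 63.
Swapping Summit↔Larkspur (Summit→Machine M3 117 min, Larkspur→Machine M6 104 min) adds 86.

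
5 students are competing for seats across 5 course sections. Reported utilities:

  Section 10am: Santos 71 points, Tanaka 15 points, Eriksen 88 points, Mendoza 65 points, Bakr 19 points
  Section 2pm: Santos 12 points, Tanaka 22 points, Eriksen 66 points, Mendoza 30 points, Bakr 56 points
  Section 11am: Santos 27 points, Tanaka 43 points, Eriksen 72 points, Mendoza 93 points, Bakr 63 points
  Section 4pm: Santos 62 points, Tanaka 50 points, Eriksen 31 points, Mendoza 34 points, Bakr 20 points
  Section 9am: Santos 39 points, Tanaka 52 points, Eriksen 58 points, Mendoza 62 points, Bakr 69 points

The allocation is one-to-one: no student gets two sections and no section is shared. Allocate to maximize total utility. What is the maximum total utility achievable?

This is a one-to-one assignment (maximum-weight bipartite matching).
Optimal: Santos→Section 4pm (62 points), Tanaka→Section 9am (52 points), Eriksen→Section 10am (88 points), Mendoza→Section 11am (93 points), Bakr→Section 2pm (56 points) — total 62+52+88+93+56 = 351 points.
Max-entry greedy (repeatedly take the single best remaining cell) gives 334 points, worse by 17.
No other one-to-one assignment exceeds 351 points.

Max total: 351 points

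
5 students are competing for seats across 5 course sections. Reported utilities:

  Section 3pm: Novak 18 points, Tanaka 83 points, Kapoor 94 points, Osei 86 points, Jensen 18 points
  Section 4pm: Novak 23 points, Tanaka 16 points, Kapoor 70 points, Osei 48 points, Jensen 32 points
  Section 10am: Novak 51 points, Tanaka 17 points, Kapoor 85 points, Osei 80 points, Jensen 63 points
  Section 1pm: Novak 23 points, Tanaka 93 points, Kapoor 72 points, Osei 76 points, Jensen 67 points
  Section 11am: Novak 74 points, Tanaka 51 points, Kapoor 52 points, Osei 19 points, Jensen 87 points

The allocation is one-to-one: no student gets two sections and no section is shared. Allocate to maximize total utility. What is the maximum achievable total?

Max total: 387 points

This is a one-to-one assignment (maximum-weight bipartite matching).
Optimal: Novak→Section 10am (51 points), Tanaka→Section 1pm (93 points), Kapoor→Section 4pm (70 points), Osei→Section 3pm (86 points), Jensen→Section 11am (87 points) — total 51+93+70+86+87 = 387 points.
Column-greedy (each section in turn goes to its best remaining student) gives 372 points, worse by 15.
Swapping Tanaka↔Osei (Tanaka→Section 3pm 83 points, Osei→Section 1pm 76 points) loses 20.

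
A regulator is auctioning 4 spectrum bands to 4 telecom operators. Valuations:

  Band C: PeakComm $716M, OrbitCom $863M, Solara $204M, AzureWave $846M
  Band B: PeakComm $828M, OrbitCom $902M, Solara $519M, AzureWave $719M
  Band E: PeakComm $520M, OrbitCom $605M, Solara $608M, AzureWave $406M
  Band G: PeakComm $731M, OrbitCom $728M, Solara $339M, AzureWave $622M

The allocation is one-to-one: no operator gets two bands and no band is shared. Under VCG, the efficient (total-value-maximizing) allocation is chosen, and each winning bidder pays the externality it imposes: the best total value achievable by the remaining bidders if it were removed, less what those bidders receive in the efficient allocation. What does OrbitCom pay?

OrbitCom pays $97M.

Efficient allocation: PeakComm→Band G ($731M), OrbitCom→Band B ($902M), Solara→Band E ($608M), AzureWave→Band C ($846M); total welfare W = $3087M.
OrbitCom receives Band B at value $902M, so the others get W − 902 = $2185M.
Without OrbitCom: best allocation of the remaining 3 bidders over all 4 bands is PeakComm→Band B ($828M), Solara→Band E ($608M), AzureWave→Band C ($846M), total $2282M.
VCG payment = (others' best without OrbitCom) − (others' welfare with OrbitCom) = 2282 − 2185 = $97M.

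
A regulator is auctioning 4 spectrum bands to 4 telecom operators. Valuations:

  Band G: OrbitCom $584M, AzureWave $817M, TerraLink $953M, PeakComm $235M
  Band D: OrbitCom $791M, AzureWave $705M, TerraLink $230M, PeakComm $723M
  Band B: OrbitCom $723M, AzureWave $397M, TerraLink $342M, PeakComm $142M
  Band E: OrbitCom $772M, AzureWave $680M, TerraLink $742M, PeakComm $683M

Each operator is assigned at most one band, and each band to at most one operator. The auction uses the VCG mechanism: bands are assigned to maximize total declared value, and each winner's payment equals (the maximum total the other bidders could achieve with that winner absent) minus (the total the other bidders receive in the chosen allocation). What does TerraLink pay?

Efficient allocation: OrbitCom→Band B ($723M), AzureWave→Band E ($680M), TerraLink→Band G ($953M), PeakComm→Band D ($723M); total welfare W = $3079M.
TerraLink receives Band G at value $953M, so the others get W − 953 = $2126M.
Without TerraLink: best allocation of the remaining 3 bidders over all 4 bands is OrbitCom→Band E ($772M), AzureWave→Band G ($817M), PeakComm→Band D ($723M), total $2312M.
VCG payment = (others' best without TerraLink) − (others' welfare with TerraLink) = 2312 − 2126 = $186M.

TerraLink pays $186M.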